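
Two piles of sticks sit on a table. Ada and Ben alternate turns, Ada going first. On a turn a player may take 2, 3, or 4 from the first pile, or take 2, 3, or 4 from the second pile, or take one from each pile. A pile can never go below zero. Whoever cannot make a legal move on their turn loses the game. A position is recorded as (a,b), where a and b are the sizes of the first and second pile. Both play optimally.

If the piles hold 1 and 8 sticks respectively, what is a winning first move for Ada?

Move to (1,6).

Positions with no move are L. A position that does have a move is losing for the player to move precisely when every available move leads to a winning position for the opponent. Fill in the labels:
No move ever increases a pile, so every position that can arise here has a ≤ 1 and b ≤ 8; it is enough to label the cells with 0 ≤ a ≤ 1 and 0 ≤ b ≤ 8.
Every move lowers a or b (never raises either), so fill the grid row by row in increasing a, and left to right within a row: each cell's successors are then already labelled.
      b=0  b=1  b=2  b=3  b=4  b=5  b=6  b=7  b=8
a=0:    L    L    W    W    W    W    L    L    W
a=1:    L    W    W    W    W    L    L    W    W
Cells with no legal move (terminal, hence L): (0,0), (0,1), (1,0).
The remaining L cells, each justified by listing all of its moves:
(0,6): →(0,4)(W), (0,3)(W), (0,2)(W) — all W, so L
(0,7): →(0,5)(W), (0,4)(W), (0,3)(W) — all W, so L
(1,5): →(1,3)(W), (1,2)(W), (1,1)(W), (0,4)(W) — all W, so L
(1,6): →(1,4)(W), (1,3)(W), (1,2)(W), (0,5)(W) — all W, so L
Every other cell has at least one move into one of the L cells above, so it is W.
From (1,8), the L positions reachable in one move are: (1,6), (1,5), (0,7). Any move reaching one of these is winning.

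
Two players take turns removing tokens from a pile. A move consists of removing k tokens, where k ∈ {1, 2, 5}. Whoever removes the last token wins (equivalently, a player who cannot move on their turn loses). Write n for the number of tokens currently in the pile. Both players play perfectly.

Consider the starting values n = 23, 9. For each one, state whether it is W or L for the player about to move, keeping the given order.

Label each position W (a win for the player to move) or L (a loss). A position with no legal move is L; any other position is W exactly when some move reaches an L, and L when every move reaches a W.
n=0: no move → L
n=1: W (go to 0, an L position)
n=2: W (go to 0, an L position)
n=3: L (options 2(W), 1(W) are all W)
n=4: W (go to 3, an L position)
n=5: W (go to 3, an L position)
n=6: L (options 5(W), 4(W), 1(W) are all W)
n=7: W (go to 6, an L position)
n=8: W (go to 6, an L position)
n=9: L (options 8(W), 7(W), 4(W) are all W)
n=10: W (go to 9, an L position)
n=11: W (go to 9, an L position)
n=12: L (options 11(W), 10(W), 7(W) are all W)
n=13: W (go to 12, an L position)
n=14: W (go to 12, an L position)
n=15: L (options 14(W), 13(W), 10(W) are all W)
n=16: W (go to 15, an L position)
n=17: W (go to 15, an L position)
n=18: L (options 17(W), 16(W), 13(W) are all W)
n=19: W (go to 18, an L position)
n=20: W (go to 18, an L position)
n=21: L (options 20(W), 19(W), 16(W) are all W)
n=22: W (go to 21, an L position)
n=23: W (go to 21, an L position)

23: W, 9: L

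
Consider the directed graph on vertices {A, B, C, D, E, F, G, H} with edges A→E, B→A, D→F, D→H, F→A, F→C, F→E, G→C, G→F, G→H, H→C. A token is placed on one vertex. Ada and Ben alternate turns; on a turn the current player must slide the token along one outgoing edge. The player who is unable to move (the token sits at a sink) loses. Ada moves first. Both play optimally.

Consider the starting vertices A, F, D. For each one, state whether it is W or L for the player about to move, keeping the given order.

A: W, F: W, D: L

Compute win/loss labels from the base case upward. A position with no move is L. Any other position is W if it can reach an L in one move, else L.
Every edge goes from a vertex to one that appears earlier in the order C, E, H, A, B, F, G, D, so processing vertices in that order labels each vertex after all of its successors.
C: no outgoing edge → L
E: no outgoing edge → L
H: can move to C, which is L ⇒ W
A: can move to E, which is L ⇒ W
B: the only move is to A(W), a W ⇒ L
F: can move to E, which is L ⇒ W
G: can move to C, which is L ⇒ W
D: moves to F(W), H(W); every one is W ⇒ L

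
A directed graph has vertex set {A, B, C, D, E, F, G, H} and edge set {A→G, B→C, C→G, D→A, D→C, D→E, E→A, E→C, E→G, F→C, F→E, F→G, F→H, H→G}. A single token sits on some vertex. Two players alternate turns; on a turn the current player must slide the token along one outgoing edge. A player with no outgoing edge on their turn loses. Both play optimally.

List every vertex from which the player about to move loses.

Work bottom-up. With no move the player to move loses. Otherwise the position is W if at least one move leads to an L position for the opponent, and L if every move leads to a W.
Every edge goes from a vertex to one that appears earlier in the order G, A, C, E, D, H, B, F, so processing vertices in that order labels each vertex after all of its successors.
G: no outgoing edge → L
A: reaches L-position G → W
C: reaches L-position G → W
E: reaches L-position G → W
D: only reaches E(W), C(W), A(W), all W → L
H: reaches L-position G → W
B: only reaches C(W), which is W → L
F: reaches L-position G → W
The losing starting vertices are exactly the entries labelled L in this table (3 of them).

B, D, G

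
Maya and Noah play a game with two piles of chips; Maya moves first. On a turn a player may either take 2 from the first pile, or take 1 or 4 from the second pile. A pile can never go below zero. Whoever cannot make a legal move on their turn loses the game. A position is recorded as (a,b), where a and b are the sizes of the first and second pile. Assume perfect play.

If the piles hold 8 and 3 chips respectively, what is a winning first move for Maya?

Build the W/L table. Terminal = L. A non-terminal position is W if it has a move to some L; otherwise it is L.
No move ever increases a pile, so every position that can arise here has a ≤ 8 and b ≤ 3; it is enough to label the cells with 0 ≤ a ≤ 8 and 0 ≤ b ≤ 3.
Every move lowers a or b (never raises either), so fill the grid row by row in increasing a, and left to right within a row: each cell's successors are then already labelled.
      b=0  b=1  b=2  b=3
a=0:    L    W    L    W
a=1:    L    W    L    W
a=2:    W    L    W    L
a=3:    W    L    W    L
a=4:    L    W    L    W
a=5:    L    W    L    W
a=6:    W    L    W    L
a=7:    W    L    W    L
a=8:    L    W    L    W
Cells with no legal move (terminal, hence L): (0,0), (1,0).
The remaining L cells, each justified by listing all of its moves:
(0,2): L (sole option (0,1)(W) is W)
(1,2): L (sole option (1,1)(W) is W)
(2,1): L (options (0,1)(W), (2,0)(W) are all W)
(2,3): L (options (0,3)(W), (2,2)(W) are all W)
(3,1): L (options (1,1)(W), (3,0)(W) are all W)
(3,3): L (options (1,3)(W), (3,2)(W) are all W)
(4,0): L (sole option (2,0)(W) is W)
(4,2): L (options (2,2)(W), (4,1)(W) are all W)
(5,0): L (sole option (3,0)(W) is W)
(5,2): L (options (3,2)(W), (5,1)(W) are all W)
(6,1): L (options (4,1)(W), (6,0)(W) are all W)
(6,3): L (options (4,3)(W), (6,2)(W) are all W)
(7,1): L (options (5,1)(W), (7,0)(W) are all W)
(7,3): L (options (5,3)(W), (7,2)(W) are all W)
(8,0): L (sole option (6,0)(W) is W)
(8,2): L (options (6,2)(W), (8,1)(W) are all W)
Every other cell has at least one move into one of the L cells above, so it is W.
From (8,3), the L positions reachable in one move are: (6,3), (8,2). Any move reaching one of these is winning.

Move to (6,3).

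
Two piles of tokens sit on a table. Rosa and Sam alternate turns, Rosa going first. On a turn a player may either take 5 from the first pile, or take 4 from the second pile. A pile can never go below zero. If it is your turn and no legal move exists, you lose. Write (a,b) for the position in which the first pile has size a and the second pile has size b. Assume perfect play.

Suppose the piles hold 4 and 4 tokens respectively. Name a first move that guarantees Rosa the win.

Move to (4,0).

Positions with no move are L. A position that does have a move is losing for the player to move precisely when every available move leads to a winning position for the opponent. Fill in the labels:
No move ever increases a pile, so every position that can arise here has a ≤ 4 and b ≤ 4; it is enough to label the cells with 0 ≤ a ≤ 4 and 0 ≤ b ≤ 4.
Every move lowers a or b (never raises either), so fill the grid row by row in increasing a, and left to right within a row: each cell's successors are then already labelled.
      b=0  b=1  b=2  b=3  b=4
a=0:    L    L    L    L    W
a=1:    L    L    L    L    W
a=2:    L    L    L    L    W
a=3:    L    L    L    L    W
a=4:    L    L    L    L    W
Cells with no legal move (terminal, hence L): (0,0), (0,1), (0,2), (0,3), (1,0), (1,1), (1,2), (1,3), (2,0), (2,1), (2,2), (2,3), (3,0), (3,1), (3,2), (3,3), (4,0), (4,1), (4,2), (4,3).
Every other cell has at least one move into one of the L cells above, so it is W.
From (4,4), the L positions reachable in one move are: (4,0).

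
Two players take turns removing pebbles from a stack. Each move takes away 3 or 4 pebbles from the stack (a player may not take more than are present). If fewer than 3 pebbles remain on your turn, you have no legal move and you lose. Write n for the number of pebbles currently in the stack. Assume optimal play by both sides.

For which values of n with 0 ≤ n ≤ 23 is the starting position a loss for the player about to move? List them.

0, 1, 2, 7, 8, 9, 14, 15, 16, 21, 22, 23

Classify positions by backward induction: terminal positions (no move available) are L. From any other position, the mover wins iff some move reaches an L.
n=0: no move → L
n=1: no move → L
n=2: no move → L
n=3: reaches L-position 0 → W
n=4: reaches L-position 1 → W
n=5: reaches L-position 2 → W
n=6: reaches L-position 2 → W
n=7: only reaches 4(W), 3(W), all W → L
n=8: only reaches 5(W), 4(W), all W → L
n=9: only reaches 6(W), 5(W), all W → L
n=10: reaches L-position 7 → W
n=11: reaches L-position 8 → W
n=12: reaches L-position 9 → W
n=13: reaches L-position 9 → W
n=14: only reaches 11(W), 10(W), all W → L
n=15: only reaches 12(W), 11(W), all W → L
n=16: only reaches 13(W), 12(W), all W → L
n=17: reaches L-position 14 → W
n=18: reaches L-position 15 → W
n=19: reaches L-position 16 → W
n=20: reaches L-position 16 → W
n=21: only reaches 18(W), 17(W), all W → L
n=22: only reaches 19(W), 18(W), all W → L
n=23: only reaches 20(W), 19(W), all W → L
Reading off the rows marked L gives the requested list; there are 12 such values of n.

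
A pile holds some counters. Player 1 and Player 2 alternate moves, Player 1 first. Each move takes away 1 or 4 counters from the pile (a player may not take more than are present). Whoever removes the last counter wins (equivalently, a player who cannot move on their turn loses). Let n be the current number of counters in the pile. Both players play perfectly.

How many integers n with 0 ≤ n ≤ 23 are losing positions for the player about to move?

10

Label each position W (a win for the player to move) or L (a loss). A position with no legal move is L; any other position is W exactly when some move reaches an L, and L when every move reaches a W.
n=0: no move → L
n=1: can move to 0, which is L ⇒ W
n=2: the only move is to 1(W), a W ⇒ L
n=3: can move to 2, which is L ⇒ W
n=4: can move to 0, which is L ⇒ W
n=5: moves to 4(W), 1(W); every one is W ⇒ L
n=6: can move to 5, which is L ⇒ W
n=7: moves to 6(W), 3(W); every one is W ⇒ L
n=8: can move to 7, which is L ⇒ W
n=9: can move to 5, which is L ⇒ W
n=10: moves to 9(W), 6(W); every one is W ⇒ L
n=11: can move to 10, which is L ⇒ W
n=12: moves to 11(W), 8(W); every one is W ⇒ L
n=13: can move to 12, which is L ⇒ W
n=14: can move to 10, which is L ⇒ W
n=15: moves to 14(W), 11(W); every one is W ⇒ L
n=16: can move to 15, which is L ⇒ W
n=17: moves to 16(W), 13(W); every one is W ⇒ L
n=18: can move to 17, which is L ⇒ W
n=19: can move to 15, which is L ⇒ W
n=20: moves to 19(W), 16(W); every one is W ⇒ L
n=21: can move to 20, which is L ⇒ W
n=22: moves to 21(W), 18(W); every one is W ⇒ L
n=23: can move to 22, which is L ⇒ W
L entries with 0 ≤ n ≤ 23: n = 0, 2, 5, 7, 10, 12, 15, 17, 20, 22; that makes 10.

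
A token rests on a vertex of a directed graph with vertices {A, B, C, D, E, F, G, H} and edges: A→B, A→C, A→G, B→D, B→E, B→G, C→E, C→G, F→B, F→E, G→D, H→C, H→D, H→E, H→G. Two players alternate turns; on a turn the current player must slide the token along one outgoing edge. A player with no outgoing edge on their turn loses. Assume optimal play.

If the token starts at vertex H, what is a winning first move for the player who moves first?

Move to D.

Compute win/loss labels from the base case upward. A position with no move is L. Any other position is W if it can reach an L in one move, else L.
Every edge goes from a vertex to one that appears earlier in the order E, D, G, B, C, F, A, H, so processing vertices in that order labels each vertex after all of its successors.
E: no outgoing edge → L
D: no outgoing edge → L
G: →D(L), so W
B: →D(L), so W
C: →E(L), so W
F: →E(L), so W
A: →C(W), B(W), G(W) — all W, so L
H: →D(L), so W
From H, the L positions reachable in one move are: D, E. Any move reaching one of these is winning.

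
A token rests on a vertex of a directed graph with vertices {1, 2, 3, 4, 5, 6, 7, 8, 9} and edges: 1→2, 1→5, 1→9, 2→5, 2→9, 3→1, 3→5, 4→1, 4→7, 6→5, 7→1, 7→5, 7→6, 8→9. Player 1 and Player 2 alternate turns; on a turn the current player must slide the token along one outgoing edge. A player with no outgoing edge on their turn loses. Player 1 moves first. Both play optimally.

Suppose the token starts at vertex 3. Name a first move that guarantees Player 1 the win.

Positions with no move are L. A position that does have a move is losing for the player to move precisely when every available move leads to a winning position for the opponent. Fill in the labels:
Every edge goes from a vertex to one that appears earlier in the order 5, 9, 2, 1, 6, 7, 4, 3, 8, so processing vertices in that order labels each vertex after all of its successors.
5: no outgoing edge → L
9: no outgoing edge → L
2: reaches L-position 9 → W
1: reaches L-position 9 → W
6: reaches L-position 5 → W
7: reaches L-position 5 → W
4: only reaches 7(W), 1(W), all W → L
3: reaches L-position 5 → W
8: reaches L-position 9 → W
From 3, the L positions reachable in one move are: 5.

Move to 5.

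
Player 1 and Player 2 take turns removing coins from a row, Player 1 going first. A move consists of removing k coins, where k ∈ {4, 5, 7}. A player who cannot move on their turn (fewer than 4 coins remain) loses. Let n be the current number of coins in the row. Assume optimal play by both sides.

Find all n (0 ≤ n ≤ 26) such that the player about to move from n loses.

0, 1, 2, 3, 11, 12, 13, 14, 22, 23, 24, 25

Classify positions by backward induction: terminal positions (no move available) are L. From any other position, the mover wins iff some move reaches an L.
n=0: no move → L
n=1: no move → L
n=2: no move → L
n=3: no move → L
n=4: can move to 0, which is L ⇒ W
n=5: can move to 1, which is L ⇒ W
n=6: can move to 2, which is L ⇒ W
n=7: can move to 3, which is L ⇒ W
n=8: can move to 3, which is L ⇒ W
n=9: can move to 2, which is L ⇒ W
n=10: can move to 3, which is L ⇒ W
n=11: moves to 7(W), 6(W), 4(W); every one is W ⇒ L
n=12: moves to 8(W), 7(W), 5(W); every one is W ⇒ L
n=13: moves to 9(W), 8(W), 6(W); every one is W ⇒ L
n=14: moves to 10(W), 9(W), 7(W); every one is W ⇒ L
n=15: can move to 11, which is L ⇒ W
n=16: can move to 12, which is L ⇒ W
n=17: can move to 13, which is L ⇒ W
n=18: can move to 14, which is L ⇒ W
n=19: can move to 14, which is L ⇒ W
n=20: can move to 13, which is L ⇒ W
n=21: can move to 14, which is L ⇒ W
n=22: moves to 18(W), 17(W), 15(W); every one is W ⇒ L
n=23: moves to 19(W), 18(W), 16(W); every one is W ⇒ L
n=24: moves to 20(W), 19(W), 17(W); every one is W ⇒ L
n=25: moves to 21(W), 20(W), 18(W); every one is W ⇒ L
n=26: can move to 22, which is L ⇒ W
The losing starting values of n are exactly the entries labelled L in this table (12 of them).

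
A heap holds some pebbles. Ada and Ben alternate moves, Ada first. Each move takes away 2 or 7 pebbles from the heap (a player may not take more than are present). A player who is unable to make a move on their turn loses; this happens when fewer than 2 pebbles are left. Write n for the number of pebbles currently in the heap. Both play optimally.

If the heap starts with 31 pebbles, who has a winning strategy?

Ben wins.

Build the W/L table. Terminal = L. A non-terminal position is W if it has a move to some L; otherwise it is L.
n=0: no move → L
n=1: no move → L
n=2: reaches L-position 0 → W
n=3: reaches L-position 1 → W
n=4: only reaches 2(W), which is W → L
n=5: only reaches 3(W), which is W → L
n=6: reaches L-position 4 → W
n=7: reaches L-position 5 → W
n=8: reaches L-position 1 → W
n=9: only reaches 7(W), 2(W), all W → L
n=10: only reaches 8(W), 3(W), all W → L
n=11: reaches L-position 9 → W
n=12: reaches L-position 10 → W
n=13: only reaches 11(W), 6(W), all W → L
n=14: only reaches 12(W), 7(W), all W → L
n=15: reaches L-position 13 → W
n=16: reaches L-position 14 → W
n=17: reaches L-position 10 → W
n=18: only reaches 16(W), 11(W), all W → L
n=19: only reaches 17(W), 12(W), all W → L
n=20: reaches L-position 18 → W
n=21: reaches L-position 19 → W
n=22: only reaches 20(W), 15(W), all W → L
n=23: only reaches 21(W), 16(W), all W → L
n=24: reaches L-position 22 → W
n=25: reaches L-position 23 → W
n=26: reaches L-position 19 → W
n=27: only reaches 25(W), 20(W), all W → L
n=28: only reaches 26(W), 21(W), all W → L
n=29: reaches L-position 27 → W
n=30: reaches L-position 28 → W
n=31: only reaches 29(W), 24(W), all W → L
Every move from 31 reaches a W position, so the mover loses.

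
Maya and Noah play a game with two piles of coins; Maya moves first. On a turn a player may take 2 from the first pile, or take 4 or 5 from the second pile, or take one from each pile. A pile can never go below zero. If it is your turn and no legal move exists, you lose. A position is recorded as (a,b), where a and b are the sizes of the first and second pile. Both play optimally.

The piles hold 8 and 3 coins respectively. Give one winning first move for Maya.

Positions with no move are L. A position that does have a move is losing for the player to move precisely when every available move leads to a winning position for the opponent. Fill in the labels:
No move ever increases a pile, so every position that can arise here has a ≤ 8 and b ≤ 3; it is enough to label the cells with 0 ≤ a ≤ 8 and 0 ≤ b ≤ 3.
Every move lowers a or b (never raises either), so fill the grid row by row in increasing a, and left to right within a row: each cell's successors are then already labelled.
      b=0  b=1  b=2  b=3
a=0:    L    L    L    L
a=1:    L    W    W    W
a=2:    W    W    W    W
a=3:    W    L    L    L
a=4:    L    L    W    W
a=5:    L    W    W    W
a=6:    W    W    L    L
a=7:    W    L    L    W
a=8:    L    L    W    W
Cells with no legal move (terminal, hence L): (0,0), (0,1), (0,2), (0,3), (1,0).
The remaining L cells, each justified by listing all of its moves:
(3,1): L (options (1,1)(W), (2,0)(W) are all W)
(3,2): L (options (1,2)(W), (2,1)(W) are all W)
(3,3): L (options (1,3)(W), (2,2)(W) are all W)
(4,0): L (sole option (2,0)(W) is W)
(4,1): L (options (2,1)(W), (3,0)(W) are all W)
(5,0): L (sole option (3,0)(W) is W)
(6,2): L (options (4,2)(W), (5,1)(W) are all W)
(6,3): L (options (4,3)(W), (5,2)(W) are all W)
(7,1): L (options (5,1)(W), (6,0)(W) are all W)
(7,2): L (options (5,2)(W), (6,1)(W) are all W)
(8,0): L (sole option (6,0)(W) is W)
(8,1): L (options (6,1)(W), (7,0)(W) are all W)
Every other cell has at least one move into one of the L cells above, so it is W.
From (8,3), the L positions reachable in one move are: (6,3), (7,2). Any move reaching one of these is winning.

Move to (6,3).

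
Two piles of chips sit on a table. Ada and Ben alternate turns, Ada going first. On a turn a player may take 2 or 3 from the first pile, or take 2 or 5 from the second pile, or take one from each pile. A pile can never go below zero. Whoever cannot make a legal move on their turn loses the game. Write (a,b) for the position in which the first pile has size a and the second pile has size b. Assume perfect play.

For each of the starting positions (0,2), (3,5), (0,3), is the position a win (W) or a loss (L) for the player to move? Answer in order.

(0,2): W, (3,5): L, (0,3): W

Compute win/loss labels from the base case upward. A position with no move is L. Any other position is W if it can reach an L in one move, else L.
No move ever increases a pile, so every position that can arise here has a ≤ 3 and b ≤ 5; it is enough to label the cells with 0 ≤ a ≤ 3 and 0 ≤ b ≤ 5.
Every move lowers a or b (never raises either), so fill the grid row by row in increasing a, and left to right within a row: each cell's successors are then already labelled.
      b=0  b=1  b=2  b=3  b=4  b=5
a=0:    L    L    W    W    L    W
a=1:    L    W    W    L    L    W
a=2:    W    W    L    L    W    W
a=3:    W    W    L    W    W    L
Cells with no legal move (terminal, hence L): (0,0), (0,1), (1,0).
The remaining L cells, each justified by listing all of its moves:
(0,4): the only move is to (0,2)(W), a W ⇒ L
(1,3): moves to (1,1)(W), (0,2)(W); every one is W ⇒ L
(1,4): moves to (1,2)(W), (0,3)(W); every one is W ⇒ L
(2,2): moves to (0,2)(W), (2,0)(W), (1,1)(W); every one is W ⇒ L
(2,3): moves to (0,3)(W), (2,1)(W), (1,2)(W); every one is W ⇒ L
(3,2): moves to (1,2)(W), (0,2)(W), (3,0)(W), (2,1)(W); every one is W ⇒ L
(3,5): moves to (1,5)(W), (0,5)(W), (3,3)(W), (3,0)(W), (2,4)(W); every one is W ⇒ L
Every other cell has at least one move into one of the L cells above, so it is W.
(0,2): the move to (0,0) reaches an L cell, so W
(3,5): one of the L cells justified above, so L
(0,3): the move to (0,1) reaches an L cell, so W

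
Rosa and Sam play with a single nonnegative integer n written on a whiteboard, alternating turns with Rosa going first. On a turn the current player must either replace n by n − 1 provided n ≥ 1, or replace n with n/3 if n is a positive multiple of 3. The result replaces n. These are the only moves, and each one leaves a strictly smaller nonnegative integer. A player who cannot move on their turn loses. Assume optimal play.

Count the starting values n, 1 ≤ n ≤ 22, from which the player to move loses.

10

Build the W/L table. Terminal = L. A non-terminal position is W if it has a move to some L; otherwise it is L.
n=0: no move → L
n=1: can move to 0, which is L ⇒ W
n=2: the only move is to 1(W), a W ⇒ L
n=3: can move to 2, which is L ⇒ W
n=4: the only move is to 3(W), a W ⇒ L
n=5: can move to 4, which is L ⇒ W
n=6: can move to 2, which is L ⇒ W
n=7: the only move is to 6(W), a W ⇒ L
n=8: can move to 7, which is L ⇒ W
n=9: moves to 3(W), 8(W); every one is W ⇒ L
n=10: can move to 9, which is L ⇒ W
n=11: the only move is to 10(W), a W ⇒ L
n=12: can move to 4, which is L ⇒ W
n=13: the only move is to 12(W), a W ⇒ L
n=14: can move to 13, which is L ⇒ W
n=15: moves to 5(W), 14(W); every one is W ⇒ L
n=16: can move to 15, which is L ⇒ W
n=17: the only move is to 16(W), a W ⇒ L
n=18: can move to 17, which is L ⇒ W
n=19: the only move is to 18(W), a W ⇒ L
n=20: can move to 19, which is L ⇒ W
n=21: can move to 7, which is L ⇒ W
n=22: the only move is to 21(W), a W ⇒ L
L entries with 1 ≤ n ≤ 22 (n=0 is outside the asked range and is not counted): n = 2, 4, 7, 9, 11, 13, 15, 17, 19, 22; that makes 10.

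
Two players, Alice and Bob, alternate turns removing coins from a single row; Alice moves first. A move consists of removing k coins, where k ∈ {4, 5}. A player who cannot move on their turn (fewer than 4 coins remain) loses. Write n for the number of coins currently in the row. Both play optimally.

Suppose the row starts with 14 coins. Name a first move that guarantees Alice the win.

Use the standard recursion: the mover loses at a terminal position; elsewhere, the mover wins exactly when some move hands the opponent an L position.
n=0: no move → L
n=1: no move → L
n=2: no move → L
n=3: no move → L
n=4: reaches L-position 0 → W
n=5: reaches L-position 1 → W
n=6: reaches L-position 2 → W
n=7: reaches L-position 3 → W
n=8: reaches L-position 3 → W
n=9: only reaches 5(W), 4(W), all W → L
n=10: only reaches 6(W), 5(W), all W → L
n=11: only reaches 7(W), 6(W), all W → L
n=12: only reaches 8(W), 7(W), all W → L
n=13: reaches L-position 9 → W
n=14: reaches L-position 10 → W
From 14, the L positions reachable in one move are: 10, 9. Any move reaching one of these is winning.

Remove 4, leaving 10.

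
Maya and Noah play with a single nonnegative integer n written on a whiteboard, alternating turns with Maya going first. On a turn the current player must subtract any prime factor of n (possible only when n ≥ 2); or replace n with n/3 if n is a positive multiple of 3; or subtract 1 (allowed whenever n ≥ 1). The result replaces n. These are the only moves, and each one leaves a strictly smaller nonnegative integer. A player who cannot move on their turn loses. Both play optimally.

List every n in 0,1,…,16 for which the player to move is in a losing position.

0, 4, 8, 14

Classify positions by backward induction: terminal positions (no move available) are L. From any other position, the mover wins iff some move reaches an L.
n=0: no move → L
n=1: →0(L), so W
n=2: →0(L), so W
n=3: →0(L), so W
n=4: →2(W), 3(W) — all W, so L
n=5: →0(L), so W
n=6: →4(L), so W
n=7: →0(L), so W
n=8: →6(W), 7(W) — all W, so L
n=9: →8(L), so W
n=10: →8(L), so W
n=11: →0(L), so W
n=12: →4(L), so W
n=13: →0(L), so W
n=14: →7(W), 12(W), 13(W) — all W, so L
n=15: →14(L), so W
n=16: →14(L), so W
The losing starting values of n are exactly the entries labelled L in this table (4 of them).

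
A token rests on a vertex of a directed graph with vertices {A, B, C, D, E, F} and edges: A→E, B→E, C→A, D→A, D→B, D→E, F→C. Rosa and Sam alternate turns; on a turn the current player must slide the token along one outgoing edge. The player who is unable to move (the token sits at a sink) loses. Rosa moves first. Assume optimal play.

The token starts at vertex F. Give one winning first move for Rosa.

Move to C.

Work bottom-up. With no move the player to move loses. Otherwise the position is W if at least one move leads to an L position for the opponent, and L if every move leads to a W.
Every edge goes from a vertex to one that appears earlier in the order E, A, B, D, C, F, so processing vertices in that order labels each vertex after all of its successors.
E: no outgoing edge → L
A: can move to E, which is L ⇒ W
B: can move to E, which is L ⇒ W
D: can move to E, which is L ⇒ W
C: the only move is to A(W), a W ⇒ L
F: can move to C, which is L ⇒ W
From F, the L positions reachable in one move are: C.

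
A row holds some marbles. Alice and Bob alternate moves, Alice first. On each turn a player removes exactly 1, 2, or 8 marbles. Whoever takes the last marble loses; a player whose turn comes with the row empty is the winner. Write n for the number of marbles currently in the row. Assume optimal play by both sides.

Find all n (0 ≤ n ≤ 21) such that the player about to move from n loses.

1, 4, 7, 10, 13, 16, 19

Label each position W (a win for the player to move) or L (a loss). A position with no legal move is W; any other position is W exactly when some move reaches an L, and L when every move reaches a W.
n=0: no move; the opponent has just taken the last marble and therefore loses → W
n=1: L (sole option 0(W) is W)
n=2: W (go to 1, an L position)
n=3: W (go to 1, an L position)
n=4: L (options 3(W), 2(W) are all W)
n=5: W (go to 4, an L position)
n=6: W (go to 4, an L position)
n=7: L (options 6(W), 5(W) are all W)
n=8: W (go to 7, an L position)
n=9: W (go to 7, an L position)
n=10: L (options 9(W), 8(W), 2(W) are all W)
n=11: W (go to 10, an L position)
n=12: W (go to 10, an L position)
n=13: L (options 12(W), 11(W), 5(W) are all W)
n=14: W (go to 13, an L position)
n=15: W (go to 13, an L position)
n=16: L (options 15(W), 14(W), 8(W) are all W)
n=17: W (go to 16, an L position)
n=18: W (go to 16, an L position)
n=19: L (options 18(W), 17(W), 11(W) are all W)
n=20: W (go to 19, an L position)
n=21: W (go to 19, an L position)
Reading off the rows marked L gives the requested list; there are 7 such values of n.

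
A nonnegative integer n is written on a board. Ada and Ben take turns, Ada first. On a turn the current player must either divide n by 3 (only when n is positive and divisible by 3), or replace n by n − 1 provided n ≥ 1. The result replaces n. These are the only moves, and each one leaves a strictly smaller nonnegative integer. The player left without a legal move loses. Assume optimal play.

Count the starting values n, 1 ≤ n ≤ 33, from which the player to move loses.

Classify positions by backward induction: terminal positions (no move available) are L. From any other position, the mover wins iff some move reaches an L.
n=0: no move → L
n=1: reaches L-position 0 → W
n=2: only reaches 1(W), which is W → L
n=3: reaches L-position 2 → W
n=4: only reaches 3(W), which is W → L
n=5: reaches L-position 4 → W
n=6: reaches L-position 2 → W
n=7: only reaches 6(W), which is W → L
n=8: reaches L-position 7 → W
n=9: only reaches 3(W), 8(W), all W → L
n=10: reaches L-position 9 → W
n=11: only reaches 10(W), which is W → L
n=12: reaches L-position 4 → W
n=13: only reaches 12(W), which is W → L
n=14: reaches L-position 13 → W
n=15: only reaches 5(W), 14(W), all W → L
n=16: reaches L-position 15 → W
n=17: only reaches 16(W), which is W → L
n=18: reaches L-position 17 → W
n=19: only reaches 18(W), which is W → L
n=20: reaches L-position 19 → W
n=21: reaches L-position 7 → W
n=22: only reaches 21(W), which is W → L
n=23: reaches L-position 22 → W
n=24: only reaches 8(W), 23(W), all W → L
n=25: reaches L-position 24 → W
n=26: only reaches 25(W), which is W → L
n=27: reaches L-position 9 → W
n=28: only reaches 27(W), which is W → L
n=29: reaches L-position 28 → W
n=30: only reaches 10(W), 29(W), all W → L
n=31: reaches L-position 30 → W
n=32: only reaches 31(W), which is W → L
n=33: reaches L-position 11 → W
L entries with 1 ≤ n ≤ 33 (n=0 is outside the asked range and is not counted): n = 2, 4, 7, 9, 11, 13, 15, 17, 19, 22, 24, 26, 28, 30, 32; that makes 15.

15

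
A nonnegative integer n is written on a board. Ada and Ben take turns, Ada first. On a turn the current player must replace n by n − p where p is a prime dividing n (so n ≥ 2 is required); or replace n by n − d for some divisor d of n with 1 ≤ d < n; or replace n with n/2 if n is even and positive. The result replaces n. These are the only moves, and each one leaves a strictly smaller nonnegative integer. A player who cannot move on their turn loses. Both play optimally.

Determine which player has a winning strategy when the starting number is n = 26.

Ben wins.

Use the standard recursion: the mover loses at a terminal position; elsewhere, the mover wins exactly when some move hands the opponent an L position.
n=0: no move → L
n=1: no move → L
n=2: can move to 0, which is L ⇒ W
n=3: can move to 0, which is L ⇒ W
n=4: moves to 2(W), 3(W); every one is W ⇒ L
n=5: can move to 0, which is L ⇒ W
n=6: can move to 4, which is L ⇒ W
n=7: can move to 0, which is L ⇒ W
n=8: can move to 4, which is L ⇒ W
n=9: moves to 6(W), 8(W); every one is W ⇒ L
n=10: can move to 9, which is L ⇒ W
n=11: can move to 0, which is L ⇒ W
n=12: can move to 9, which is L ⇒ W
n=13: can move to 0, which is L ⇒ W
n=14: moves to 7(W), 12(W), 13(W); every one is W ⇒ L
n=15: can move to 14, which is L ⇒ W
n=16: can move to 14, which is L ⇒ W
n=17: can move to 0, which is L ⇒ W
n=18: can move to 9, which is L ⇒ W
n=19: can move to 0, which is L ⇒ W
n=20: moves to 10(W), 15(W), 16(W), 18(W), 19(W); every one is W ⇒ L
n=21: can move to 14, which is L ⇒ W
n=22: can move to 20, which is L ⇒ W
n=23: can move to 0, which is L ⇒ W
n=24: can move to 20, which is L ⇒ W
n=25: can move to 20, which is L ⇒ W
n=26: moves to 13(W), 24(W), 25(W); every one is W ⇒ L
The starting position 26 is L: whatever Ada does, the opponent receives a W position.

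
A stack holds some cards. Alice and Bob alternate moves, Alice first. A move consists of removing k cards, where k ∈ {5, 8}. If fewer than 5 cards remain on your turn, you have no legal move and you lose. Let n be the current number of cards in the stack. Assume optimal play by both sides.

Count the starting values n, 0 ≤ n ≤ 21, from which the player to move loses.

Work bottom-up. With no move the player to move loses. Otherwise the position is W if at least one move leads to an L position for the opponent, and L if every move leads to a W.
n=0: no move → L
n=1: no move → L
n=2: no move → L
n=3: no move → L
n=4: no move → L
n=5: can move to 0, which is L ⇒ W
n=6: can move to 1, which is L ⇒ W
n=7: can move to 2, which is L ⇒ W
n=8: can move to 3, which is L ⇒ W
n=9: can move to 4, which is L ⇒ W
n=10: can move to 2, which is L ⇒ W
n=11: can move to 3, which is L ⇒ W
n=12: can move to 4, which is L ⇒ W
n=13: moves to 8(W), 5(W); every one is W ⇒ L
n=14: moves to 9(W), 6(W); every one is W ⇒ L
n=15: moves to 10(W), 7(W); every one is W ⇒ L
n=16: moves to 11(W), 8(W); every one is W ⇒ L
n=17: moves to 12(W), 9(W); every one is W ⇒ L
n=18: can move to 13, which is L ⇒ W
n=19: can move to 14, which is L ⇒ W
n=20: can move to 15, which is L ⇒ W
n=21: can move to 16, which is L ⇒ W
L entries with 0 ≤ n ≤ 21: n = 0, 1, 2, 3, 4, 13, 14, 15, 16, 17; that makes 10.

10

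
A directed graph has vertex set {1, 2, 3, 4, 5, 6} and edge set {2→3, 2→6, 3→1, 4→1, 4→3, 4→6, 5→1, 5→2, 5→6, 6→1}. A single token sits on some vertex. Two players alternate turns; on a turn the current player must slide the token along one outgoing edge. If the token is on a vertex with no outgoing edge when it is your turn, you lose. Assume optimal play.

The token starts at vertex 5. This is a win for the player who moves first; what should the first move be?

Classify positions by backward induction: terminal positions (no move available) are L. From any other position, the mover wins iff some move reaches an L.
Every edge goes from a vertex to one that appears earlier in the order 1, 6, 3, 4, 2, 5, so processing vertices in that order labels each vertex after all of its successors.
1: no outgoing edge → L
6: W (go to 1, an L position)
3: W (go to 1, an L position)
4: W (go to 1, an L position)
2: L (options 3(W), 6(W) are all W)
5: W (go to 2, an L position)
From 5, the L positions reachable in one move are: 2, 1. Any move reaching one of these is winning.

Move to 2.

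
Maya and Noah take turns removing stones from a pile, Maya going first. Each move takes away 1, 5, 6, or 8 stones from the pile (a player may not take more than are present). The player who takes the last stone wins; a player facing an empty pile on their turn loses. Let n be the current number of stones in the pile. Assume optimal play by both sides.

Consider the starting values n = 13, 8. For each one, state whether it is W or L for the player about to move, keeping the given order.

13: L, 8: W

Use the standard recursion: the mover loses at a terminal position; elsewhere, the mover wins exactly when some move hands the opponent an L position.
n=0: no move → L
n=1: reaches L-position 0 → W
n=2: only reaches 1(W), which is W → L
n=3: reaches L-position 2 → W
n=4: only reaches 3(W), which is W → L
n=5: reaches L-position 4 → W
n=6: reaches L-position 0 → W
n=7: reaches L-position 2 → W
n=8: reaches L-position 2 → W
n=9: reaches L-position 4 → W
n=10: reaches L-position 4 → W
n=11: only reaches 10(W), 6(W), 5(W), 3(W), all W → L
n=12: reaches L-position 11 → W
n=13: only reaches 12(W), 8(W), 7(W), 5(W), all W → L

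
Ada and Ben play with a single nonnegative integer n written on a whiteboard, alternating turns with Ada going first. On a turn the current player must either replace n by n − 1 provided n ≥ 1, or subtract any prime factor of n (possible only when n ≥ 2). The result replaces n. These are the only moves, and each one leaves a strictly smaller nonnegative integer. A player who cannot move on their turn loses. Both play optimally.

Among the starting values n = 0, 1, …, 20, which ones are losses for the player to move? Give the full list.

0, 4, 8, 12, 16, 20

Label each position W (a win for the player to move) or L (a loss). A position with no legal move is L; any other position is W exactly when some move reaches an L, and L when every move reaches a W.
n=0: no move → L
n=1: can move to 0, which is L ⇒ W
n=2: can move to 0, which is L ⇒ W
n=3: can move to 0, which is L ⇒ W
n=4: moves to 2(W), 3(W); every one is W ⇒ L
n=5: can move to 0, which is L ⇒ W
n=6: can move to 4, which is L ⇒ W
n=7: can move to 0, which is L ⇒ W
n=8: moves to 6(W), 7(W); every one is W ⇒ L
n=9: can move to 8, which is L ⇒ W
n=10: can move to 8, which is L ⇒ W
n=11: can move to 0, which is L ⇒ W
n=12: moves to 9(W), 10(W), 11(W); every one is W ⇒ L
n=13: can move to 0, which is L ⇒ W
n=14: can move to 12, which is L ⇒ W
n=15: can move to 12, which is L ⇒ W
n=16: moves to 14(W), 15(W); every one is W ⇒ L
n=17: can move to 0, which is L ⇒ W
n=18: can move to 16, which is L ⇒ W
n=19: can move to 0, which is L ⇒ W
n=20: moves to 15(W), 18(W), 19(W); every one is W ⇒ L
Reading off the rows marked L gives the requested list; there are 6 such values of n.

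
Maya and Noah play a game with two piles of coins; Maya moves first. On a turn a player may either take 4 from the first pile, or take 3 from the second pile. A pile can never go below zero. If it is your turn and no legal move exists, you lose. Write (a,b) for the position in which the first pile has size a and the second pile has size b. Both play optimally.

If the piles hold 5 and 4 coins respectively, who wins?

Label each position W (a win for the player to move) or L (a loss). A position with no legal move is L; any other position is W exactly when some move reaches an L, and L when every move reaches a W.
No move ever increases a pile, so every position that can arise here has a ≤ 5 and b ≤ 4; it is enough to label the cells with 0 ≤ a ≤ 5 and 0 ≤ b ≤ 4.
Every move lowers a or b (never raises either), so fill the grid row by row in increasing a, and left to right within a row: each cell's successors are then already labelled.
      b=0  b=1  b=2  b=3  b=4
a=0:    L    L    L    W    W
a=1:    L    L    L    W    W
a=2:    L    L    L    W    W
a=3:    L    L    L    W    W
a=4:    W    W    W    L    L
a=5:    W    W    W    L    L
Cells with no legal move (terminal, hence L): (0,0), (0,1), (0,2), (1,0), (1,1), (1,2), (2,0), (2,1), (2,2), (3,0), (3,1), (3,2).
The remaining L cells, each justified by listing all of its moves:
(4,3): moves to (0,3)(W), (4,0)(W); every one is W ⇒ L
(4,4): moves to (0,4)(W), (4,1)(W); every one is W ⇒ L
(5,3): moves to (1,3)(W), (5,0)(W); every one is W ⇒ L
(5,4): moves to (1,4)(W), (5,1)(W); every one is W ⇒ L
Every other cell has at least one move into one of the L cells above, so it is W.
The starting position (5,4) is L: whatever Maya does, the opponent receives a W position.

Noah wins.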